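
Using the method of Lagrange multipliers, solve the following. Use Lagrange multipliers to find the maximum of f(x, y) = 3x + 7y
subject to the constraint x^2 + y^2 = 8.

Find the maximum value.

Set up Lagrange conditions: grad f = lambda * grad g
  3 = 2*lambda*x
  7 = 2*lambda*y
From these: x/y = 3/7, so x = 3t, y = 7t for some t.
Substitute into constraint: (3t)^2 + (7t)^2 = 8
  t^2 * 58 = 8
  t = sqrt(8/58)
Maximum = 3*x + 7*y = (3^2 + 7^2)*t = 58 * sqrt(8/58) = sqrt(464)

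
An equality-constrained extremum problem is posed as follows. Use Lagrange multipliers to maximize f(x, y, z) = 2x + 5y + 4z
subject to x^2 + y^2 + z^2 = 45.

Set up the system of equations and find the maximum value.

Lagrange conditions: 2 = 2*lambda*x, 5 = 2*lambda*y, 4 = 2*lambda*z
So x:2 = y:5 = z:4, i.e. x = 2t, y = 5t, z = 4t
Constraint: t^2*(2^2 + 5^2 + 4^2) = 45
  t^2 * 45 = 45  =>  t = sqrt(1)
Maximum = 2*2t + 5*5t + 4*4t = 45*sqrt(1) = 45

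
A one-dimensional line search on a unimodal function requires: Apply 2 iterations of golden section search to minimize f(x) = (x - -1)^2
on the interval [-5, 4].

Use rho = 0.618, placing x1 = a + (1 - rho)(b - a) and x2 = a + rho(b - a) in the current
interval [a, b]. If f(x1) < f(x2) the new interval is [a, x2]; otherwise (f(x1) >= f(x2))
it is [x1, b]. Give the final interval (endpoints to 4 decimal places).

Golden section search for min of f(x) = (x - -1)^2 on [-5, 4].
Each step: x1 = a + (1 - rho)(b - a), x2 = a + rho(b - a); if f(x1) < f(x2) keep [a, x2], otherwise keep [x1, b].
Step 1: [-5.0000, 4.0000], x1=-1.5620 (f=0.3158), x2=0.5620 (f=2.4398); f(x1) < f(x2) => keep [-5.0000, 0.5620]
Step 2: [-5.0000, 0.5620], x1=-2.8753 (f=3.5168), x2=-1.5627 (f=0.3166); f(x1) > f(x2) => keep [-2.8753, 0.5620]
Final interval: [-2.8753, 0.5620]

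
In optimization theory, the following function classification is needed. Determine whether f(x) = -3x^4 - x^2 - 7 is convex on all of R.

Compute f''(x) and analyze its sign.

f(x) = -3x^4 - x^2 - 7
f'(x) = -12x^3 + -2x
f''(x) = -36x^2 + -2
f''(x) = -36x^2 + -2 <= -2 < 0 for all x
Therefore, f is concave on R.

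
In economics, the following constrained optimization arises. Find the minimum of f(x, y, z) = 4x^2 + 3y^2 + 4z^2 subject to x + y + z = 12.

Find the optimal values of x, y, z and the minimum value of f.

Using Lagrange multipliers on f = 4x^2 + 3y^2 + 4z^2 with constraint x + y + z = 12:
Conditions: 2*4*x = lambda, 2*3*y = lambda, 2*4*z = lambda
So x = lambda/8, y = lambda/6, z = lambda/8
Substituting into constraint: lambda * (5/12) = 12
lambda = 144/5
x = 18/5, y = 24/5, z = 18/5
Minimum value = 864/5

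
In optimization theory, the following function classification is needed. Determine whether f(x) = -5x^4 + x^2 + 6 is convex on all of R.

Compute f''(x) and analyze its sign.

f(x) = -5x^4 + x^2 + 6
f'(x) = -20x^3 + 2x
f''(x) = -60x^2 + 2
f''(x) = -60x^2 + 2 -> -inf as |x| -> inf
Therefore, f is not globally convex on R.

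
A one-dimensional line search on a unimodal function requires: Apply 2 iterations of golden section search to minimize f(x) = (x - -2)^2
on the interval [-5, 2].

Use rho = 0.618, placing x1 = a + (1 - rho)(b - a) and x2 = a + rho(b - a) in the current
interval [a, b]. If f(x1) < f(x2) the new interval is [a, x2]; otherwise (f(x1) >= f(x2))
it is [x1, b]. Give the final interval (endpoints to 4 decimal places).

Golden section search for min of f(x) = (x - -2)^2 on [-5, 2].
Each step: x1 = a + (1 - rho)(b - a), x2 = a + rho(b - a); if f(x1) < f(x2) keep [a, x2], otherwise keep [x1, b].
Step 1: [-5.0000, 2.0000], x1=-2.3260 (f=0.1063), x2=-0.6740 (f=1.7583); f(x1) < f(x2) => keep [-5.0000, -0.6740]
Step 2: [-5.0000, -0.6740], x1=-3.3475 (f=1.8157), x2=-2.3265 (f=0.1066); f(x1) > f(x2) => keep [-3.3475, -0.6740]
Final interval: [-3.3475, -0.6740]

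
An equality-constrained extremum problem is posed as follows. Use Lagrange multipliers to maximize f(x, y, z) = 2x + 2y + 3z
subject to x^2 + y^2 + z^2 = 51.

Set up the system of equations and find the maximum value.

Lagrange conditions: 2 = 2*lambda*x, 2 = 2*lambda*y, 3 = 2*lambda*z
So x:2 = y:2 = z:3, i.e. x = 2t, y = 2t, z = 3t
Constraint: t^2*(2^2 + 2^2 + 3^2) = 51
  t^2 * 17 = 51  =>  t = sqrt(3)
Maximum = 2*2t + 2*2t + 3*3t = 17*sqrt(3) = sqrt(867)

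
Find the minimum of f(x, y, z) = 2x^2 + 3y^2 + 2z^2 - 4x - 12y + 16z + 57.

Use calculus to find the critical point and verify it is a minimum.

f(x,y,z) = 2x^2 + 3y^2 + 2z^2 - 4x - 12y + 16z + 57
df/dx = 4x + (-4) = 0 => x = 1
df/dy = 6y + (-12) = 0 => y = 2
df/dz = 4z + (16) = 0 => z = -4
f(1,2,-4) = 2*(1)^2 + 3*(2)^2 + 2*(-4)^2 + -4*(1) + -12*(2) + 16*(-4) + 57 = 11
Hessian is diagonal with entries 4, 6, 4 > 0, confirmed minimum.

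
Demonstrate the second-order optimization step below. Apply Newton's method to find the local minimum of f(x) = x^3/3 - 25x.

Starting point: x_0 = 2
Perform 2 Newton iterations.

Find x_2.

f(x) = x^3/3 - 25x
f'(x) = x^2 - 25, f''(x) = 2x
Newton update: x_{n+1} = x_n - (x_n^2 - 25)/(2*x_n)
Step 1: x_0 = 2, f'=-21, f''=4, x_1 = 29/4
Step 2: x_1 = 29/4, f'=441/16, f''=29/2, x_2 = 1241/232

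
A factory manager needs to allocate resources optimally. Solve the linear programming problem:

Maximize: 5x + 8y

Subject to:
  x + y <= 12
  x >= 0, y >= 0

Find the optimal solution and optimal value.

The feasible region has vertices at [(0, 0), (12, 0), (0, 12)].
Checking objective 5x + 8y at each vertex:
  (0, 0): 5*0 + 8*0 = 0
  (12, 0): 5*12 + 8*0 = 60
  (0, 12): 5*0 + 8*12 = 96
Maximum is 96 at (0, 12).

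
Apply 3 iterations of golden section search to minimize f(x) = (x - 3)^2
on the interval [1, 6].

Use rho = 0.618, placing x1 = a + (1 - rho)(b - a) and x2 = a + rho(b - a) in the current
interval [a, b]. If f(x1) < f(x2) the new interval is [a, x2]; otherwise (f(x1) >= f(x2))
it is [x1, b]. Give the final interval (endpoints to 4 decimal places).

Golden section search for min of f(x) = (x - 3)^2 on [1, 6].
Each step: x1 = a + (1 - rho)(b - a), x2 = a + rho(b - a); if f(x1) < f(x2) keep [a, x2], otherwise keep [x1, b].
Step 1: [1.0000, 6.0000], x1=2.9100 (f=0.0081), x2=4.0900 (f=1.1881); f(x1) < f(x2) => keep [1.0000, 4.0900]
Step 2: [1.0000, 4.0900], x1=2.1804 (f=0.6718), x2=2.9096 (f=0.0082); f(x1) > f(x2) => keep [2.1804, 4.0900]
Step 3: [2.1804, 4.0900], x1=2.9099 (f=0.0081), x2=3.3605 (f=0.1300); f(x1) < f(x2) => keep [2.1804, 3.3605]
Final interval: [2.1804, 3.3605]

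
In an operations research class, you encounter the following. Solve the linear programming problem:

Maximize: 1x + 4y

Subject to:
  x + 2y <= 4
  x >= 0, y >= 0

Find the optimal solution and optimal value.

The feasible region has vertices at [(0, 0), (4, 0), (0, 2)].
Checking objective 1x + 4y at each vertex:
  (0, 0): 1*0 + 4*0 = 0
  (4, 0): 1*4 + 4*0 = 4
  (0, 2): 1*0 + 4*2 = 8
Maximum is 8 at (0, 2).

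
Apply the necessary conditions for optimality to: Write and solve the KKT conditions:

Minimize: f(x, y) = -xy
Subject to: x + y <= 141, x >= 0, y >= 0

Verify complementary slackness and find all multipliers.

Problem: min -xy s.t. x + y <= 141 (multiplier lambda), x >= 0 (mu_x), y >= 0 (mu_y)
KKT stationarity: -y + lambda - mu_x = 0, -x + lambda - mu_y = 0, with lambda, mu_x, mu_y >= 0
Complementary slackness: lambda*(x + y - 141) = 0, mu_x*x = 0, mu_y*y = 0
If lambda = 0: y = -mu_x <= 0 and x = -mu_y <= 0 force x = y = 0 with f = 0; but x = y = 141/2 is feasible with f = -19881/4 < 0, so this is not the minimum. Hence lambda > 0 and x + y = 141.
Try x > 0, y > 0 (so mu_x = mu_y = 0): y = lambda, x = lambda => x = y = lambda
x + y = 141 => 2*lambda = 141 => lambda = 141/2
x* = y* = 141/2 > 0, consistent with mu_x = mu_y = 0.
(Any feasible point with x = 0 or y = 0 has f = 0 > -19881/4, so the minimum is not on those boundaries.)
min(-xy) = -19881/4 (i.e. max xy = 19881/4)
Multipliers: lambda = 141/2, mu_x = 0, mu_y = 0
Complementary slackness: lambda*(x + y - 141) = 141/2*(141/2 + 141/2 - 141) = 0, mu_x*x = 0*141/2 = 0, mu_y*y = 0*141/2 = 0. Satisfied.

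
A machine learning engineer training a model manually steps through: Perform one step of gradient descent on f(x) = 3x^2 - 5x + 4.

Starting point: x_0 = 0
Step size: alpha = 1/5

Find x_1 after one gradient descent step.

f(x) = 3x^2 - 5x + 4
f'(x) = 6x - 5
f'(0) = 6*0 + (-5) = -5
x_1 = x_0 - alpha * f'(x_0) = 0 - 1/5 * -5 = 1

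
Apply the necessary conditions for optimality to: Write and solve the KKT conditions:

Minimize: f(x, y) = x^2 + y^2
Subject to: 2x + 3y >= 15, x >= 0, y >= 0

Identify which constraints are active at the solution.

KKT conditions for min x^2 + y^2 s.t. 2x + 3y >= 15, x >= 0, y >= 0:
Stationarity: 2x = mu*2 + mu_x, 2y = mu*3 + mu_y, with mu, mu_x, mu_y >= 0
Complementary slackness: mu*(2x + 3y - 15) = 0, mu_x*x = 0, mu_y*y = 0
(0, 0) is infeasible (2*0 + 3*0 < 15), so if mu = 0 stationarity would force x = mu_x/2 >= 0, y = mu_y/2 >= 0 with mu_x*x = mu_y*y = 0, i.e. x = y = 0: contradiction. Hence mu > 0 and 2x + 3y = 15 is active.
Try x > 0, y > 0 (so mu_x = mu_y = 0): x = 2*mu/2, y = 3*mu/2
Substitute: 2*(2*mu/2) + 3*(3*mu/2) = 15
  mu*13/2 = 15 => mu = 30/13
x* = 30/13 > 0, y* = 45/13 > 0, consistent with mu_x = mu_y = 0.
f is convex and the constraints are linear, so this KKT point is the global minimum.
f* = 225/13
Active constraints: 2x + 3y >= 15 (holds with equality, mu = 30/13 > 0); x >= 0 and y >= 0 are inactive (mu_x = mu_y = 0).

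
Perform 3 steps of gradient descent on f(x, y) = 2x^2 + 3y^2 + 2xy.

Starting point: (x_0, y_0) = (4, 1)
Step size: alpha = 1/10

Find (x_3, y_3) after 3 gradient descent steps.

f(x,y) = 2x^2 + 3y^2 + 2xy
grad_x = 4x + 2y, grad_y = 6y + 2x
Step 1: grad = (18, 14), (11/5, -2/5)
Step 2: grad = (8, 2), (7/5, -3/5)
Step 3: grad = (22/5, -4/5), (24/25, -13/25)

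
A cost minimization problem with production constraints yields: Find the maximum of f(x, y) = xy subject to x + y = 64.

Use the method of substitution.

Substitute y = 64 - x into f(x,y) = xy:
g(x) = x(64 - x) = 64x - x^2
g'(x) = 64 - 2x = 0  =>  x = 32
y = 64 - 32 = 32
Maximum value = 32 * 32 = 1024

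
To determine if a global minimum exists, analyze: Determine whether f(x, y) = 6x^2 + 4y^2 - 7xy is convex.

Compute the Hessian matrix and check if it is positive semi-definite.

f(x,y) = 6x^2 + 4y^2 - 7xy
Hessian H = [[12, -7], [-7, 8]]
trace(H) = 20, det(H) = 47
Eigenvalues: (20 +/- sqrt(212)) / 2 = 17.28, 2.72
Since both eigenvalues > 0, f is convex.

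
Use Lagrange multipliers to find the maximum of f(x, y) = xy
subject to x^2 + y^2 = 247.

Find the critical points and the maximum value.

Lagrange conditions: y = 2*lambda*x and x = 2*lambda*y
If x = 0 then y = 0, violating the constraint, so x, y != 0.
Dividing: y/x = x/y => x^2 = y^2 => y = x or y = -x
Constraint: 2x^2 = 247 => x^2 = 247/2 => x = +/-sqrt(247/2)
Critical points: (sqrt(247/2), sqrt(247/2)), (-sqrt(247/2), -sqrt(247/2)), (sqrt(247/2), -sqrt(247/2)), (-sqrt(247/2), sqrt(247/2))
  y = x:  xy = x^2 = 247/2  at (sqrt(247/2), sqrt(247/2)) and (-sqrt(247/2), -sqrt(247/2))
  y = -x: xy = -x^2 = -247/2 at (sqrt(247/2), -sqrt(247/2)) and (-sqrt(247/2), sqrt(247/2))
Maximum xy = 247/2 at (sqrt(247/2), sqrt(247/2)) and (-sqrt(247/2), -sqrt(247/2))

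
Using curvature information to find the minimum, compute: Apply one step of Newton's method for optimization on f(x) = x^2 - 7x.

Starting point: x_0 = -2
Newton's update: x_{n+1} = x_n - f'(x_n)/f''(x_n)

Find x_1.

f(x) = x^2 - 7x
f'(x) = 2x + (-7), f''(x) = 2
Newton step: x_1 = x_0 - f'(x_0)/f''(x_0)
f'(-2) = -11
x_1 = -2 - -11/2 = 7/2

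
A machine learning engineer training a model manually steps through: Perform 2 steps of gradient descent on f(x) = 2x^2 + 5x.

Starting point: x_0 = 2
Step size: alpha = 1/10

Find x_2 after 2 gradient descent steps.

f(x) = 2x^2 + 5x, f'(x) = 4x + (5)
Step 1: f'(2) = 13, x_1 = 2 - 1/10 * 13 = 7/10
Step 2: f'(7/10) = 39/5, x_2 = 7/10 - 1/10 * 39/5 = -2/25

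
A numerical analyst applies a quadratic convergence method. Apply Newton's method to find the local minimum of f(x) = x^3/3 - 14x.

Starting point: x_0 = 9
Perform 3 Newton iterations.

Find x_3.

f(x) = x^3/3 - 14x
f'(x) = x^2 - 14, f''(x) = 2x
Newton update: x_{n+1} = x_n - (x_n^2 - 14)/(2*x_n)
Step 1: x_0 = 9, f'=67, f''=18, x_1 = 95/18
Step 2: x_1 = 95/18, f'=4489/324, f''=95/9, x_2 = 13561/3420
Step 3: x_2 = 13561/3420, f'=20151121/11696400, f''=13561/1710, x_3 = 347650321/92757240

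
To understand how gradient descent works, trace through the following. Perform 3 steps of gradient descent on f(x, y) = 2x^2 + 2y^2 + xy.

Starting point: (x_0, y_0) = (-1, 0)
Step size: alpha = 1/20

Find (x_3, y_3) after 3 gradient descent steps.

f(x,y) = 2x^2 + 2y^2 + xy
grad_x = 4x + 1y, grad_y = 4y + 1x
Step 1: grad = (-4, -1), (-4/5, 1/20)
Step 2: grad = (-63/20, -3/5), (-257/400, 2/25)
Step 3: grad = (-249/100, -129/400), (-259/500, 769/8000)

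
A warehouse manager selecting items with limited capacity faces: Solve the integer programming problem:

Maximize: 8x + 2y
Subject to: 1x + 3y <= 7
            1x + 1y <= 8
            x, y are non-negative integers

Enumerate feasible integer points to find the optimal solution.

Constraint 1: 1x + 3y <= 7
Constraint 2: 1x + 1y <= 8
Feasible x range (need y >= 0): 0 <= x <= min(7/1, 8/1) => x in {0, ..., 7}.
Enumerate feasible integer points row by row (the coefficient of y is 2 > 0, so for each x the largest feasible y gives the best value):
  x = 0: y <= min((7 - 1*0)/3, (8 - 1*0)/1) => y in {0, ..., 2}; best 8*0 + 2*2 = 4
  x = 1: y <= min((7 - 1*1)/3, (8 - 1*1)/1) => y in {0, ..., 2}; best 8*1 + 2*2 = 12
  x = 2: y <= min((7 - 1*2)/3, (8 - 1*2)/1) => y in {0, ..., 1}; best 8*2 + 2*1 = 18
  x = 3: y <= min((7 - 1*3)/3, (8 - 1*3)/1) => y in {0, ..., 1}; best 8*3 + 2*1 = 26
  x = 4: y <= min((7 - 1*4)/3, (8 - 1*4)/1) => y in {0, ..., 1}; best 8*4 + 2*1 = 34
  x = 5: y <= min((7 - 1*5)/3, (8 - 1*5)/1) => y in {0}; best 8*5 + 2*0 = 40
  x = 6: y <= min((7 - 1*6)/3, (8 - 1*6)/1) => y in {0}; best 8*6 + 2*0 = 48
  x = 7: y <= min((7 - 1*7)/3, (8 - 1*7)/1) => y in {0}; best 8*7 + 2*0 = 56
The maximum 8x + 2y = 56 is achieved at x = 7, y = 0.
Check: 1*7 + 3*0 = 7 <= 7 and 1*7 + 1*0 = 7 <= 8.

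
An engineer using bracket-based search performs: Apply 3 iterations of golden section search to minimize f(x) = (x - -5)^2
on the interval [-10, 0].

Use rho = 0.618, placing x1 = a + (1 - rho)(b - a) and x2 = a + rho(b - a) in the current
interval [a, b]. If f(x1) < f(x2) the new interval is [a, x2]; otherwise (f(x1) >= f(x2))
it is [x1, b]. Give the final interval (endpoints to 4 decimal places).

Golden section search for min of f(x) = (x - -5)^2 on [-10, 0].
Each step: x1 = a + (1 - rho)(b - a), x2 = a + rho(b - a); if f(x1) < f(x2) keep [a, x2], otherwise keep [x1, b].
Step 1: [-10.0000, 0.0000], x1=-6.1800 (f=1.3924), x2=-3.8200 (f=1.3924); f(x1) = f(x2) (tie, not '<') => keep [-6.1800, 0.0000]
Step 2: [-6.1800, 0.0000], x1=-3.8192 (f=1.3942), x2=-2.3608 (f=6.9656); f(x1) < f(x2) => keep [-6.1800, -2.3608]
Step 3: [-6.1800, -2.3608], x1=-4.7211 (f=0.0778), x2=-3.8197 (f=1.3931); f(x1) < f(x2) => keep [-6.1800, -3.8197]
Final interval: [-6.1800, -3.8197]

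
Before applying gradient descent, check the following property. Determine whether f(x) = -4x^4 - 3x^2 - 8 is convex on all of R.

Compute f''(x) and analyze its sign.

f(x) = -4x^4 - 3x^2 - 8
f'(x) = -16x^3 + -6x
f''(x) = -48x^2 + -6
f''(x) = -48x^2 + -6 <= -6 < 0 for all x
Therefore, f is concave on R.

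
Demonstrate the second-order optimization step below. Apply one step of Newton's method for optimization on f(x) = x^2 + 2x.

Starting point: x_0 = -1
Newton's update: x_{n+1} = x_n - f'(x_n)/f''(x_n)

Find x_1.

f(x) = x^2 + 2x
f'(x) = 2x + (2), f''(x) = 2
Newton step: x_1 = x_0 - f'(x_0)/f''(x_0)
f'(-1) = 0
x_1 = -1 - 0/2 = -1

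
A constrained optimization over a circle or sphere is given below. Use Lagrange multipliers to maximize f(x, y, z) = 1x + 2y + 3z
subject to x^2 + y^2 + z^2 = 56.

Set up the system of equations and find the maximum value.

Lagrange conditions: 1 = 2*lambda*x, 2 = 2*lambda*y, 3 = 2*lambda*z
So x:1 = y:2 = z:3, i.e. x = 1t, y = 2t, z = 3t
Constraint: t^2*(1^2 + 2^2 + 3^2) = 56
  t^2 * 14 = 56  =>  t = sqrt(4)
Maximum = 1*1t + 2*2t + 3*3t = 14*sqrt(4) = 28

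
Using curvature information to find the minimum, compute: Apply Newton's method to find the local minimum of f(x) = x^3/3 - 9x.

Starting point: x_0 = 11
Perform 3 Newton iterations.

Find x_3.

f(x) = x^3/3 - 9x
f'(x) = x^2 - 9, f''(x) = 2x
Newton update: x_{n+1} = x_n - (x_n^2 - 9)/(2*x_n)
Step 1: x_0 = 11, f'=112, f''=22, x_1 = 65/11
Step 2: x_1 = 65/11, f'=3136/121, f''=130/11, x_2 = 2657/715
Step 3: x_2 = 2657/715, f'=2458624/511225, f''=5314/715, x_3 = 5830337/1899755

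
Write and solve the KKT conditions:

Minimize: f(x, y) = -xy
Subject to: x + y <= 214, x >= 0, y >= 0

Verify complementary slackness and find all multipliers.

Problem: min -xy s.t. x + y <= 214 (multiplier lambda), x >= 0 (mu_x), y >= 0 (mu_y)
KKT stationarity: -y + lambda - mu_x = 0, -x + lambda - mu_y = 0, with lambda, mu_x, mu_y >= 0
Complementary slackness: lambda*(x + y - 214) = 0, mu_x*x = 0, mu_y*y = 0
If lambda = 0: y = -mu_x <= 0 and x = -mu_y <= 0 force x = y = 0 with f = 0; but x = y = 107 is feasible with f = -11449 < 0, so this is not the minimum. Hence lambda > 0 and x + y = 214.
Try x > 0, y > 0 (so mu_x = mu_y = 0): y = lambda, x = lambda => x = y = lambda
x + y = 214 => 2*lambda = 214 => lambda = 107
x* = y* = 107 > 0, consistent with mu_x = mu_y = 0.
(Any feasible point with x = 0 or y = 0 has f = 0 > -11449, so the minimum is not on those boundaries.)
min(-xy) = -11449 (i.e. max xy = 11449)
Multipliers: lambda = 107, mu_x = 0, mu_y = 0
Complementary slackness: lambda*(x + y - 214) = 107*(107 + 107 - 214) = 0, mu_x*x = 0*107 = 0, mu_y*y = 0*107 = 0. Satisfied.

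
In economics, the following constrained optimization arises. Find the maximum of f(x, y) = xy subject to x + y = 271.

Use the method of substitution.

Substitute y = 271 - x into f(x,y) = xy:
g(x) = x(271 - x) = 271x - x^2
g'(x) = 271 - 2x = 0  =>  x = 271/2
y = 271 - 271/2 = 271/2
Maximum value = (271/2) * (271/2) = 73441/4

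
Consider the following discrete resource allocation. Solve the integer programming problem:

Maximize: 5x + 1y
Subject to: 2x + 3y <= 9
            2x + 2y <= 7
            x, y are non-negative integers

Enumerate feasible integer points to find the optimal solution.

Constraint 1: 2x + 3y <= 9
Constraint 2: 2x + 2y <= 7
Feasible x range (need y >= 0): 0 <= x <= min(9/2, 7/2) => x in {0, ..., 3}.
Enumerate feasible integer points row by row (the coefficient of y is 1 > 0, so for each x the largest feasible y gives the best value):
  x = 0: y <= min((9 - 2*0)/3, (7 - 2*0)/2) => y in {0, ..., 3}; best 5*0 + 1*3 = 3
  x = 1: y <= min((9 - 2*1)/3, (7 - 2*1)/2) => y in {0, ..., 2}; best 5*1 + 1*2 = 7
  x = 2: y <= min((9 - 2*2)/3, (7 - 2*2)/2) => y in {0, ..., 1}; best 5*2 + 1*1 = 11
  x = 3: y <= min((9 - 2*3)/3, (7 - 2*3)/2) => y in {0}; best 5*3 + 1*0 = 15
The maximum 5x + 1y = 15 is achieved at x = 3, y = 0.
Check: 2*3 + 3*0 = 6 <= 9 and 2*3 + 2*0 = 6 <= 7.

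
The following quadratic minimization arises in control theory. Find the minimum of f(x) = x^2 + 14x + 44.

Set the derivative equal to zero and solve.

f(x) = x^2 + 14x + 44
f'(x) = 2x + (14) = 0
x = -14/2 = -7
f(-7) = -5
Since f''(x) = 2 > 0, this is a minimum.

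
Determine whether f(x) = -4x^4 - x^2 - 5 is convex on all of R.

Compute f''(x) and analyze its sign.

f(x) = -4x^4 - x^2 - 5
f'(x) = -16x^3 + -2x
f''(x) = -48x^2 + -2
f''(x) = -48x^2 + -2 <= -2 < 0 for all x
Therefore, f is concave on R.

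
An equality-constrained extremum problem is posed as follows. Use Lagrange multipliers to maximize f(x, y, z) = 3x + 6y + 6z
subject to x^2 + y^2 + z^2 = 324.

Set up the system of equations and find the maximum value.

Lagrange conditions: 3 = 2*lambda*x, 6 = 2*lambda*y, 6 = 2*lambda*z
So x:3 = y:6 = z:6, i.e. x = 3t, y = 6t, z = 6t
Constraint: t^2*(3^2 + 6^2 + 6^2) = 324
  t^2 * 81 = 324  =>  t = sqrt(4)
Maximum = 3*3t + 6*6t + 6*6t = 81*sqrt(4) = 162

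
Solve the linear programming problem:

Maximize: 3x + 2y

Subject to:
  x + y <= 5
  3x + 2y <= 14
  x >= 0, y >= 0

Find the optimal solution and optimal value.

Feasible vertices: (0, 0), (0, 5), (4, 1), (14/3, 0)
Objective 3x + 2y at each:
  (0, 0): 0
  (0, 5): 10
  (4, 1): 14
  (14/3, 0): 14
Maximum is 14 at (4, 1).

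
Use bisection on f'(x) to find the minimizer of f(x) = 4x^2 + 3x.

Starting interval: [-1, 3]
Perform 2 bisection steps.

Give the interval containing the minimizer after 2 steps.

Finding critical point of f(x) = 4x^2 + 3x using bisection on f'(x) = 8x + 3.
f'(x) = 0 when x = -3/8.
Starting interval: [-1, 3]
Step 1: mid = 1, f'(mid) = 11, new interval = [-1, 1]
Step 2: mid = 0, f'(mid) = 3, new interval = [-1, 0]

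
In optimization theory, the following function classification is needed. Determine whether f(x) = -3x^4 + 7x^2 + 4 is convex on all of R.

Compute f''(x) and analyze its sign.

f(x) = -3x^4 + 7x^2 + 4
f'(x) = -12x^3 + 14x
f''(x) = -36x^2 + 14
f''(x) = -36x^2 + 14 -> -inf as |x| -> inf
Therefore, f is not globally convex on R.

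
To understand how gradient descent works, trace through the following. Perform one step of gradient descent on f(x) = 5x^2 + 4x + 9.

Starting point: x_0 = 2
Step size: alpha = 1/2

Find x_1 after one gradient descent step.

f(x) = 5x^2 + 4x + 9
f'(x) = 10x + 4
f'(2) = 10*2 + (4) = 24
x_1 = x_0 - alpha * f'(x_0) = 2 - 1/2 * 24 = -10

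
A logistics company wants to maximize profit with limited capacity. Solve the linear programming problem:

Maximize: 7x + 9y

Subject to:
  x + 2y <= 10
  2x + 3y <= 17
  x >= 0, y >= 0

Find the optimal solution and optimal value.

Feasible vertices: (0, 0), (0, 5), (4, 3), (17/2, 0)
Objective 7x + 9y at each:
  (0, 0): 0
  (0, 5): 45
  (4, 3): 55
  (17/2, 0): 119/2
Maximum is 119/2 at (17/2, 0).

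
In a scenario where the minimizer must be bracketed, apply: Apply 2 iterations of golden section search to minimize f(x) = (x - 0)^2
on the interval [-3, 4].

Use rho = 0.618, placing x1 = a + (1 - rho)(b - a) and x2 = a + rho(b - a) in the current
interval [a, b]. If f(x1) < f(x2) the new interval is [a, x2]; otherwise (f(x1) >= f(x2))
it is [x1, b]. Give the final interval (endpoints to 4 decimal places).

Golden section search for min of f(x) = (x - 0)^2 on [-3, 4].
Each step: x1 = a + (1 - rho)(b - a), x2 = a + rho(b - a); if f(x1) < f(x2) keep [a, x2], otherwise keep [x1, b].
Step 1: [-3.0000, 4.0000], x1=-0.3260 (f=0.1063), x2=1.3260 (f=1.7583); f(x1) < f(x2) => keep [-3.0000, 1.3260]
Step 2: [-3.0000, 1.3260], x1=-1.3475 (f=1.8157), x2=-0.3265 (f=0.1066); f(x1) > f(x2) => keep [-1.3475, 1.3260]
Final interval: [-1.3475, 1.3260]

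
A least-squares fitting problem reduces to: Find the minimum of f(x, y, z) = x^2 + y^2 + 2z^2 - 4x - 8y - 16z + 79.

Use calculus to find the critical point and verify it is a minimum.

f(x,y,z) = x^2 + y^2 + 2z^2 - 4x - 8y - 16z + 79
df/dx = 2x + (-4) = 0 => x = 2
df/dy = 2y + (-8) = 0 => y = 4
df/dz = 4z + (-16) = 0 => z = 4
f(2,4,4) = 1*(2)^2 + 1*(4)^2 + 2*(4)^2 + -4*(2) + -8*(4) + -16*(4) + 79 = 27
Hessian is diagonal with entries 2, 2, 4 > 0, confirmed minimum.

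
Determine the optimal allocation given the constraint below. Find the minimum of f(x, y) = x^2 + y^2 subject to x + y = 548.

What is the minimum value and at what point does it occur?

Substitute y = 548 - x into f(x,y) = x^2 + y^2:
g(x) = x^2 + (548 - x)^2 = 2x^2 - 1096x + 300304
g'(x) = 4x - 1096 = 0  =>  x = 274
y = 548 - 274 = 274
Minimum value = 274^2 + 274^2 = 150152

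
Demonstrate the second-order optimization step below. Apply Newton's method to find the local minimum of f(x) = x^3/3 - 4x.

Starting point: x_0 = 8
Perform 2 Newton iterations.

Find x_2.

f(x) = x^3/3 - 4x
f'(x) = x^2 - 4, f''(x) = 2x
Newton update: x_{n+1} = x_n - (x_n^2 - 4)/(2*x_n)
Step 1: x_0 = 8, f'=60, f''=16, x_1 = 17/4
Step 2: x_1 = 17/4, f'=225/16, f''=17/2, x_2 = 353/136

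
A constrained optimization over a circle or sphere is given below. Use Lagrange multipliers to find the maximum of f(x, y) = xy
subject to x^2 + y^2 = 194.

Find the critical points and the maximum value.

Lagrange conditions: y = 2*lambda*x and x = 2*lambda*y
If x = 0 then y = 0, violating the constraint, so x, y != 0.
Dividing: y/x = x/y => x^2 = y^2 => y = x or y = -x
Constraint: 2x^2 = 194 => x^2 = 97 => x = +/-sqrt(97)
Critical points: (sqrt(97), sqrt(97)), (-sqrt(97), -sqrt(97)), (sqrt(97), -sqrt(97)), (-sqrt(97), sqrt(97))
  y = x:  xy = x^2 = 97  at (sqrt(97), sqrt(97)) and (-sqrt(97), -sqrt(97))
  y = -x: xy = -x^2 = -97 at (sqrt(97), -sqrt(97)) and (-sqrt(97), sqrt(97))
Maximum xy = 97 at (sqrt(97), sqrt(97)) and (-sqrt(97), -sqrt(97))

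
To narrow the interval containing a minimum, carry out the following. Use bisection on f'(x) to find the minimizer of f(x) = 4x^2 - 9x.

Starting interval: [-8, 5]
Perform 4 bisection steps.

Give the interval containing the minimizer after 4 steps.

Finding critical point of f(x) = 4x^2 - 9x using bisection on f'(x) = 8x + -9.
f'(x) = 0 when x = 9/8.
Starting interval: [-8, 5]
Step 1: mid = -3/2, f'(mid) = -21, new interval = [-3/2, 5]
Step 2: mid = 7/4, f'(mid) = 5, new interval = [-3/2, 7/4]
Step 3: mid = 1/8, f'(mid) = -8, new interval = [1/8, 7/4]
Step 4: mid = 15/16, f'(mid) = -3/2, new interval = [15/16, 7/4]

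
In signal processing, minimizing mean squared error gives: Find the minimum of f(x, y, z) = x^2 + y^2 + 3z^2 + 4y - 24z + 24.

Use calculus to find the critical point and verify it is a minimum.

f(x,y,z) = x^2 + y^2 + 3z^2 + 4y - 24z + 24
df/dx = 2x + (0) = 0 => x = 0
df/dy = 2y + (4) = 0 => y = -2
df/dz = 6z + (-24) = 0 => z = 4
f(0,-2,4) = 1*(0)^2 + 1*(-2)^2 + 3*(4)^2 + 4*(-2) + -24*(4) + 24 = -28
Hessian is diagonal with entries 2, 2, 6 > 0, confirmed minimum.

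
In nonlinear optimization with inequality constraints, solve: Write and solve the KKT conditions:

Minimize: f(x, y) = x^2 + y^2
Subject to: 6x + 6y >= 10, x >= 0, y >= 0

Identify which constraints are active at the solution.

KKT conditions for min x^2 + y^2 s.t. 6x + 6y >= 10, x >= 0, y >= 0:
Stationarity: 2x = mu*6 + mu_x, 2y = mu*6 + mu_y, with mu, mu_x, mu_y >= 0
Complementary slackness: mu*(6x + 6y - 10) = 0, mu_x*x = 0, mu_y*y = 0
(0, 0) is infeasible (6*0 + 6*0 < 10), so if mu = 0 stationarity would force x = mu_x/2 >= 0, y = mu_y/2 >= 0 with mu_x*x = mu_y*y = 0, i.e. x = y = 0: contradiction. Hence mu > 0 and 6x + 6y = 10 is active.
Try x > 0, y > 0 (so mu_x = mu_y = 0): x = 6*mu/2, y = 6*mu/2
Substitute: 6*(6*mu/2) + 6*(6*mu/2) = 10
  mu*72/2 = 10 => mu = 5/18
x* = 5/6 > 0, y* = 5/6 > 0, consistent with mu_x = mu_y = 0.
f is convex and the constraints are linear, so this KKT point is the global minimum.
f* = 25/18
Active constraints: 6x + 6y >= 10 (holds with equality, mu = 5/18 > 0); x >= 0 and y >= 0 are inactive (mu_x = mu_y = 0).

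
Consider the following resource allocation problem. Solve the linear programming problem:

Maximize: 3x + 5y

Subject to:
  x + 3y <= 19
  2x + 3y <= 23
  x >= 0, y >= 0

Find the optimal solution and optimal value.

Feasible vertices: (0, 0), (0, 19/3), (4, 5), (23/2, 0)
Objective 3x + 5y at each:
  (0, 0): 0
  (0, 19/3): 95/3
  (4, 5): 37
  (23/2, 0): 69/2
Maximum is 37 at (4, 5).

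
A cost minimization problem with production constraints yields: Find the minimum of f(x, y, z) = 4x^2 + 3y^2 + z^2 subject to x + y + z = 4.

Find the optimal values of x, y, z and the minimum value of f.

Using Lagrange multipliers on f = 4x^2 + 3y^2 + z^2 with constraint x + y + z = 4:
Conditions: 2*4*x = lambda, 2*3*y = lambda, 2*1*z = lambda
So x = lambda/8, y = lambda/6, z = lambda/2
Substituting into constraint: lambda * (19/24) = 4
lambda = 96/19
x = 12/19, y = 16/19, z = 48/19
Minimum value = 192/19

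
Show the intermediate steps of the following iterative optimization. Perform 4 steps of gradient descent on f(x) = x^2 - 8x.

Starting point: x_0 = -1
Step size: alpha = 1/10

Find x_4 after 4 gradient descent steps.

f(x) = x^2 - 8x, f'(x) = 2x + (-8)
Step 1: f'(-1) = -10, x_1 = -1 - 1/10 * -10 = 0
Step 2: f'(0) = -8, x_2 = 0 - 1/10 * -8 = 4/5
Step 3: f'(4/5) = -32/5, x_3 = 4/5 - 1/10 * -32/5 = 36/25
Step 4: f'(36/25) = -128/25, x_4 = 36/25 - 1/10 * -128/25 = 244/125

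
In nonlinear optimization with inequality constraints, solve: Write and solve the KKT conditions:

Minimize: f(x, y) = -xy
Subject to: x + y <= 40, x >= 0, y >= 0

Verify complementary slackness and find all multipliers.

Problem: min -xy s.t. x + y <= 40 (multiplier lambda), x >= 0 (mu_x), y >= 0 (mu_y)
KKT stationarity: -y + lambda - mu_x = 0, -x + lambda - mu_y = 0, with lambda, mu_x, mu_y >= 0
Complementary slackness: lambda*(x + y - 40) = 0, mu_x*x = 0, mu_y*y = 0
If lambda = 0: y = -mu_x <= 0 and x = -mu_y <= 0 force x = y = 0 with f = 0; but x = y = 20 is feasible with f = -400 < 0, so this is not the minimum. Hence lambda > 0 and x + y = 40.
Try x > 0, y > 0 (so mu_x = mu_y = 0): y = lambda, x = lambda => x = y = lambda
x + y = 40 => 2*lambda = 40 => lambda = 20
x* = y* = 20 > 0, consistent with mu_x = mu_y = 0.
(Any feasible point with x = 0 or y = 0 has f = 0 > -400, so the minimum is not on those boundaries.)
min(-xy) = -400 (i.e. max xy = 400)
Multipliers: lambda = 20, mu_x = 0, mu_y = 0
Complementary slackness: lambda*(x + y - 40) = 20*(20 + 20 - 40) = 0, mu_x*x = 0*20 = 0, mu_y*y = 0*20 = 0. Satisfied.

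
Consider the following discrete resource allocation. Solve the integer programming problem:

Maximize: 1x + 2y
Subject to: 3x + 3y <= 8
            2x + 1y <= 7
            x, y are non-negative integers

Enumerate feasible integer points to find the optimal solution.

Constraint 1: 3x + 3y <= 8
Constraint 2: 2x + 1y <= 7
Feasible x range (need y >= 0): 0 <= x <= min(8/3, 7/2) => x in {0, ..., 2}.
Enumerate feasible integer points row by row (the coefficient of y is 2 > 0, so for each x the largest feasible y gives the best value):
  x = 0: y <= min((8 - 3*0)/3, (7 - 2*0)/1) => y in {0, ..., 2}; best 1*0 + 2*2 = 4
  x = 1: y <= min((8 - 3*1)/3, (7 - 2*1)/1) => y in {0, ..., 1}; best 1*1 + 2*1 = 3
  x = 2: y <= min((8 - 3*2)/3, (7 - 2*2)/1) => y in {0}; best 1*2 + 2*0 = 2
The maximum 1x + 2y = 4 is achieved at x = 0, y = 2.
Check: 3*0 + 3*2 = 6 <= 8 and 2*0 + 1*2 = 2 <= 7.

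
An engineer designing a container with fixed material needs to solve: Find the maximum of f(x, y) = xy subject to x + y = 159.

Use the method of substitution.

Substitute y = 159 - x into f(x,y) = xy:
g(x) = x(159 - x) = 159x - x^2
g'(x) = 159 - 2x = 0  =>  x = 159/2
y = 159 - 159/2 = 159/2
Maximum value = (159/2) * (159/2) = 25281/4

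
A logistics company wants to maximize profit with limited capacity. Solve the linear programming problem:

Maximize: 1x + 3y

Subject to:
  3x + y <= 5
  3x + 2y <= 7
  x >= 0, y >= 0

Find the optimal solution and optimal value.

Feasible vertices: (0, 0), (0, 7/2), (1, 2), (5/3, 0)
Objective 1x + 3y at each:
  (0, 0): 0
  (0, 7/2): 21/2
  (1, 2): 7
  (5/3, 0): 5/3
Maximum is 21/2 at (0, 7/2).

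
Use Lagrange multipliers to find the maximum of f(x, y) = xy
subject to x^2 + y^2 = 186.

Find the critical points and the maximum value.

Lagrange conditions: y = 2*lambda*x and x = 2*lambda*y
If x = 0 then y = 0, violating the constraint, so x, y != 0.
Dividing: y/x = x/y => x^2 = y^2 => y = x or y = -x
Constraint: 2x^2 = 186 => x^2 = 93 => x = +/-sqrt(93)
Critical points: (sqrt(93), sqrt(93)), (-sqrt(93), -sqrt(93)), (sqrt(93), -sqrt(93)), (-sqrt(93), sqrt(93))
  y = x:  xy = x^2 = 93  at (sqrt(93), sqrt(93)) and (-sqrt(93), -sqrt(93))
  y = -x: xy = -x^2 = -93 at (sqrt(93), -sqrt(93)) and (-sqrt(93), sqrt(93))
Maximum xy = 93 at (sqrt(93), sqrt(93)) and (-sqrt(93), -sqrt(93))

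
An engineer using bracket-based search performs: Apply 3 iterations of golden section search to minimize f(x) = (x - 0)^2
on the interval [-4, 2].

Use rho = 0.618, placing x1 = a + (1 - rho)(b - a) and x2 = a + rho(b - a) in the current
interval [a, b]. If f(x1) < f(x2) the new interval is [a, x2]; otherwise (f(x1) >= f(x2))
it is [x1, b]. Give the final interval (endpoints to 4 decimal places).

Golden section search for min of f(x) = (x - 0)^2 on [-4, 2].
Each step: x1 = a + (1 - rho)(b - a), x2 = a + rho(b - a); if f(x1) < f(x2) keep [a, x2], otherwise keep [x1, b].
Step 1: [-4.0000, 2.0000], x1=-1.7080 (f=2.9173), x2=-0.2920 (f=0.0853); f(x1) > f(x2) => keep [-1.7080, 2.0000]
Step 2: [-1.7080, 2.0000], x1=-0.2915 (f=0.0850), x2=0.5835 (f=0.3405); f(x1) < f(x2) => keep [-1.7080, 0.5835]
Step 3: [-1.7080, 0.5835], x1=-0.8326 (f=0.6933), x2=-0.2918 (f=0.0852); f(x1) > f(x2) => keep [-0.8326, 0.5835]
Final interval: [-0.8326, 0.5835]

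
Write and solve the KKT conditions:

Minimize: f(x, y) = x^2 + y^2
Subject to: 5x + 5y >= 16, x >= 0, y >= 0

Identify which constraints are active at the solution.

KKT conditions for min x^2 + y^2 s.t. 5x + 5y >= 16, x >= 0, y >= 0:
Stationarity: 2x = mu*5 + mu_x, 2y = mu*5 + mu_y, with mu, mu_x, mu_y >= 0
Complementary slackness: mu*(5x + 5y - 16) = 0, mu_x*x = 0, mu_y*y = 0
(0, 0) is infeasible (5*0 + 5*0 < 16), so if mu = 0 stationarity would force x = mu_x/2 >= 0, y = mu_y/2 >= 0 with mu_x*x = mu_y*y = 0, i.e. x = y = 0: contradiction. Hence mu > 0 and 5x + 5y = 16 is active.
Try x > 0, y > 0 (so mu_x = mu_y = 0): x = 5*mu/2, y = 5*mu/2
Substitute: 5*(5*mu/2) + 5*(5*mu/2) = 16
  mu*50/2 = 16 => mu = 16/25
x* = 8/5 > 0, y* = 8/5 > 0, consistent with mu_x = mu_y = 0.
f is convex and the constraints are linear, so this KKT point is the global minimum.
f* = 128/25
Active constraints: 5x + 5y >= 16 (holds with equality, mu = 16/25 > 0); x >= 0 and y >= 0 are inactive (mu_x = mu_y = 0).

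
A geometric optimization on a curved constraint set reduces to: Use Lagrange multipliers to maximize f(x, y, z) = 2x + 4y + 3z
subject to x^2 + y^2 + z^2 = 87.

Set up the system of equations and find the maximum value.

Lagrange conditions: 2 = 2*lambda*x, 4 = 2*lambda*y, 3 = 2*lambda*z
So x:2 = y:4 = z:3, i.e. x = 2t, y = 4t, z = 3t
Constraint: t^2*(2^2 + 4^2 + 3^2) = 87
  t^2 * 29 = 87  =>  t = sqrt(3)
Maximum = 2*2t + 4*4t + 3*3t = 29*sqrt(3) = sqrt(2523)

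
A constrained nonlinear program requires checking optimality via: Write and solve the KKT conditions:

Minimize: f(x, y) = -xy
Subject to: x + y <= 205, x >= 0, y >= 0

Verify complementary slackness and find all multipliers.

Problem: min -xy s.t. x + y <= 205 (multiplier lambda), x >= 0 (mu_x), y >= 0 (mu_y)
KKT stationarity: -y + lambda - mu_x = 0, -x + lambda - mu_y = 0, with lambda, mu_x, mu_y >= 0
Complementary slackness: lambda*(x + y - 205) = 0, mu_x*x = 0, mu_y*y = 0
If lambda = 0: y = -mu_x <= 0 and x = -mu_y <= 0 force x = y = 0 with f = 0; but x = y = 205/2 is feasible with f = -42025/4 < 0, so this is not the minimum. Hence lambda > 0 and x + y = 205.
Try x > 0, y > 0 (so mu_x = mu_y = 0): y = lambda, x = lambda => x = y = lambda
x + y = 205 => 2*lambda = 205 => lambda = 205/2
x* = y* = 205/2 > 0, consistent with mu_x = mu_y = 0.
(Any feasible point with x = 0 or y = 0 has f = 0 > -42025/4, so the minimum is not on those boundaries.)
min(-xy) = -42025/4 (i.e. max xy = 42025/4)
Multipliers: lambda = 205/2, mu_x = 0, mu_y = 0
Complementary slackness: lambda*(x + y - 205) = 205/2*(205/2 + 205/2 - 205) = 0, mu_x*x = 0*205/2 = 0, mu_y*y = 0*205/2 = 0. Satisfied.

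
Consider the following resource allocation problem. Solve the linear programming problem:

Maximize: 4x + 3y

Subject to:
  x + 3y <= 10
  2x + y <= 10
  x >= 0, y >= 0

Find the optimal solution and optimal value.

Feasible vertices: (0, 0), (0, 10/3), (4, 2), (5, 0)
Objective 4x + 3y at each:
  (0, 0): 0
  (0, 10/3): 10
  (4, 2): 22
  (5, 0): 20
Maximum is 22 at (4, 2).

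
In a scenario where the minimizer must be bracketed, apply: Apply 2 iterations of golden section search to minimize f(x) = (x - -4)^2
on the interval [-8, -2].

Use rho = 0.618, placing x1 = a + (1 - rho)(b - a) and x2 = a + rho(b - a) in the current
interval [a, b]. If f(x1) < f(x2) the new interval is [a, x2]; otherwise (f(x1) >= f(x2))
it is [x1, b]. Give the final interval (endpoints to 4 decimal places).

Golden section search for min of f(x) = (x - -4)^2 on [-8, -2].
Each step: x1 = a + (1 - rho)(b - a), x2 = a + rho(b - a); if f(x1) < f(x2) keep [a, x2], otherwise keep [x1, b].
Step 1: [-8.0000, -2.0000], x1=-5.7080 (f=2.9173), x2=-4.2920 (f=0.0853); f(x1) > f(x2) => keep [-5.7080, -2.0000]
Step 2: [-5.7080, -2.0000], x1=-4.2915 (f=0.0850), x2=-3.4165 (f=0.3405); f(x1) < f(x2) => keep [-5.7080, -3.4165]
Final interval: [-5.7080, -3.4165]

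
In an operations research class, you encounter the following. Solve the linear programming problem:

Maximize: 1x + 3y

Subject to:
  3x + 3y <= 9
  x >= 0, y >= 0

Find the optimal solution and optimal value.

The feasible region has vertices at [(0, 0), (3, 0), (0, 3)].
Checking objective 1x + 3y at each vertex:
  (0, 0): 1*0 + 3*0 = 0
  (3, 0): 1*3 + 3*0 = 3
  (0, 3): 1*0 + 3*3 = 9
Maximum is 9 at (0, 3).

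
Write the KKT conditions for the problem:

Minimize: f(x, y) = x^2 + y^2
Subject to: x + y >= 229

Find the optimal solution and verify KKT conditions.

KKT conditions for min x^2 + y^2 s.t. x + y >= 229:
Stationarity: 2x = mu, 2y = mu
So x = y = mu/2.
Complementary slackness: mu*(x + y - 229) = 0
Primal feasibility: x + y >= 229; dual feasibility: mu >= 0
If mu = 0 then x = y = 0, but 0 + 0 < 229 is infeasible, so the constraint is active.
Constraint active: x + y = 2*(mu/2) = 229 => mu = 229
x = y = 229/2, f = 52441/2
Verify: stationarity 2*(229/2) = 229 = mu; primal 229/2 + 229/2 = 229 >= 229; dual mu = 229 >= 0; complementary slackness 229*(229 - 229) = 0. All KKT conditions hold.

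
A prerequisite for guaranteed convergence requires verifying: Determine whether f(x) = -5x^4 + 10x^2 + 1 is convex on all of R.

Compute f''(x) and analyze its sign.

f(x) = -5x^4 + 10x^2 + 1
f'(x) = -20x^3 + 20x
f''(x) = -60x^2 + 20
f''(x) = -60x^2 + 20 -> -inf as |x| -> inf
Therefore, f is not globally convex on R.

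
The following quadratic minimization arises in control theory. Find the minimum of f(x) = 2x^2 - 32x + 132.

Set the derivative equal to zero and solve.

f(x) = 2x^2 - 32x + 132
f'(x) = 4x + (-32) = 0
x = 32/4 = 8
f(8) = 4
Since f''(x) = 4 > 0, this is a minimum.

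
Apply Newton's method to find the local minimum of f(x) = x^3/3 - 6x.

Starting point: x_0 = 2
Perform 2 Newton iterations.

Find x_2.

f(x) = x^3/3 - 6x
f'(x) = x^2 - 6, f''(x) = 2x
Newton update: x_{n+1} = x_n - (x_n^2 - 6)/(2*x_n)
Step 1: x_0 = 2, f'=-2, f''=4, x_1 = 5/2
Step 2: x_1 = 5/2, f'=1/4, f''=5, x_2 = 49/20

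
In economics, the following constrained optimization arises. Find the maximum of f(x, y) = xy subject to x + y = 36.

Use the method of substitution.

Substitute y = 36 - x into f(x,y) = xy:
g(x) = x(36 - x) = 36x - x^2
g'(x) = 36 - 2x = 0  =>  x = 18
y = 36 - 18 = 18
Maximum value = 18 * 18 = 324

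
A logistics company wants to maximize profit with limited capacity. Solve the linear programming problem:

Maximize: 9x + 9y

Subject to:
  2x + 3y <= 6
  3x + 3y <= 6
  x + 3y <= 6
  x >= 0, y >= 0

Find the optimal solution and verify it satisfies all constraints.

Feasible vertices: (0, 0), (0, 2), (2, 0)
Objective 9x + 9y at each vertex:
  (0, 0): 0
  (0, 2): 18
  (2, 0): 18
Maximum is 18 at (0, 2).
Verify constraints at (x, y) = (0, 2):
  2*0 + 3*2 = 6 <= 6 (active)
  3*0 + 3*2 = 6 <= 6 (active)
  1*0 + 3*2 = 6 <= 6 (active)
  x = 0 >= 0, y = 2 >= 0. All constraints satisfied.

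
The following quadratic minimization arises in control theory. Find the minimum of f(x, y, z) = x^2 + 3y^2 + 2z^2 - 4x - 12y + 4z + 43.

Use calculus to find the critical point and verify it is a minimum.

f(x,y,z) = x^2 + 3y^2 + 2z^2 - 4x - 12y + 4z + 43
df/dx = 2x + (-4) = 0 => x = 2
df/dy = 6y + (-12) = 0 => y = 2
df/dz = 4z + (4) = 0 => z = -1
f(2,2,-1) = 1*(2)^2 + 3*(2)^2 + 2*(-1)^2 + -4*(2) + -12*(2) + 4*(-1) + 43 = 25
Hessian is diagonal with entries 2, 6, 4 > 0, confirmed minimum.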